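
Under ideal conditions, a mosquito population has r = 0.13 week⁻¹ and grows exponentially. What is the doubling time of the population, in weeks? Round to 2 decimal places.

Doubling time t_d = ln(2)/r = 0.6931/0.13 = 5.3319.

5.33 weeks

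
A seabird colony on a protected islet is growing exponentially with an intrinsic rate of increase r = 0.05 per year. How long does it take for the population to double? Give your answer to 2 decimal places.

Doubling time t_d = ln(2)/r = 0.6931/0.05 = 13.863.

13.86 years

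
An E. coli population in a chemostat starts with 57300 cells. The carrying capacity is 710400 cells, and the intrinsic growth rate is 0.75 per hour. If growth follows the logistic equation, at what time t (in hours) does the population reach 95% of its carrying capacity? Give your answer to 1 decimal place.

A = (K − N₀)/N₀ = (710400 − 57300)/57300 = 11.398.
Solve 710400/(1 + 11.398·e^(−0.75t)) = 674880: 1 + 11.398·e^(−0.75t) = 1.0526, so e^(−0.75t) = 0.00461765.
−0.75·t = ln(0.00461765) = -5.3779, so t = 5.3779/0.75 = 7.1705.

7.2 hours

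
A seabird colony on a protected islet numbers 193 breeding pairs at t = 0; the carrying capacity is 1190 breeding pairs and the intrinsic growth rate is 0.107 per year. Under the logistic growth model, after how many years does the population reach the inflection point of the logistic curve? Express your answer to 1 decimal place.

15.3 years

Logistic growth is fastest at N = K/2 = 595.
A = (K − N₀)/N₀ = 5.1658. Set K/(1 + A·e^(−rt)) = K/2 → A·e^(−rt) = 1.
e^(−0.107t) = 1/5.1658 = 0.193581, so t = ln(5.1658)/0.107 = 1.6421/0.107 = 15.346.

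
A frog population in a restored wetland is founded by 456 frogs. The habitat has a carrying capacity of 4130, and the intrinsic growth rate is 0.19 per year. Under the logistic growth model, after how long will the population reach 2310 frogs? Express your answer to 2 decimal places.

A = (K − N₀)/N₀ = (4130 − 456)/456 = 8.057.
Solve 4130/(1 + 8.057·e^(−0.19t)) = 2310: 1 + 8.057·e^(−0.19t) = 1.7879, so e^(−0.19t) = 0.0977879.
−0.19·t = ln(0.0977879) = -2.325, so t = 2.325/0.19 = 12.237.

12.24 years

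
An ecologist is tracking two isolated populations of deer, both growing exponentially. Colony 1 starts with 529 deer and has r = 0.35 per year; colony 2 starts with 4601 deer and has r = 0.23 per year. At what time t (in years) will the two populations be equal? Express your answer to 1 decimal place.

Set 529·e^(0.35t) = 4601·e^(0.23t).
e^((0.35 − 0.23)t) = 4601/529 → e^(0.12·t) = 8.6975.
0.12·t = ln(8.6975) = 2.163, so t = 2.163/0.12 = 18.025.

18.0 years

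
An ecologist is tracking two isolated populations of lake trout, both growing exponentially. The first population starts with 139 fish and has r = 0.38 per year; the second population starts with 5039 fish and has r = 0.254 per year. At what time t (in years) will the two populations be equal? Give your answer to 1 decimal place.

Set 139·e^(0.38t) = 5039·e^(0.254t).
e^((0.38 − 0.254)t) = 5039/139 → e^(0.126·t) = 36.252.
0.126·t = ln(36.252) = 3.5905, so t = 3.5905/0.126 = 28.496.

28.5 years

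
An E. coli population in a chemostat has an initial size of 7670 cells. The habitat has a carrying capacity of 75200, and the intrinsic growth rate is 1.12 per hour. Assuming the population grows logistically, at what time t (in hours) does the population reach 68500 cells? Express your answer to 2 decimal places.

4.02 hours

A = (K − N₀)/N₀ = (75200 − 7670)/7670 = 8.8044.
Solve 75200/(1 + 8.8044·e^(−1.12t)) = 68500: 1 + 8.8044·e^(−1.12t) = 1.0978, so e^(−1.12t) = 0.0111092.
−1.12·t = ln(0.0111092) = -4.5, so t = 4.5/1.12 = 4.0178.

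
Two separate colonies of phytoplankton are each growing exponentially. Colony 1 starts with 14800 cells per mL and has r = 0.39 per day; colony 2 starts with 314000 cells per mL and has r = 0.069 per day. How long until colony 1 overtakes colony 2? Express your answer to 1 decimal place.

9.5 days

Set 14800·e^(0.39t) = 314000·e^(0.069t).
e^((0.39 − 0.069)t) = 314000/14800 → e^(0.321·t) = 21.216.
0.321·t = ln(21.216) = 3.0548, so t = 3.0548/0.321 = 9.5164.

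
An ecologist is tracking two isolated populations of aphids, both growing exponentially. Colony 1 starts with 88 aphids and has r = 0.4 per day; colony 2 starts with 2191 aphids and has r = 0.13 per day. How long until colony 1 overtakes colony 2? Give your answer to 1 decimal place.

11.9 days

Set 88·e^(0.4t) = 2191·e^(0.13t).
e^((0.4 − 0.13)t) = 2191/88 → e^(0.27·t) = 24.898.
0.27·t = ln(24.898) = 3.2148, so t = 3.2148/0.27 = 11.907.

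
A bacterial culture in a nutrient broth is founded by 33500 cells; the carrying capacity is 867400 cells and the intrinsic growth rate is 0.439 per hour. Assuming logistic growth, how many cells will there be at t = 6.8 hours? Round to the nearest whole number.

384178 cells

A = (K − N₀)/N₀ = (867400 − 33500)/33500 = 24.893.
N(t) = K/(1 + A·e^(−rt)) = 867400/(1 + 24.893×e^(−0.439×6.8)).
e^(−2.985) = 0.050529; denominator = 1 + 24.893×0.050529 = 2.2578.
N = 867400/2.2578 = 384178.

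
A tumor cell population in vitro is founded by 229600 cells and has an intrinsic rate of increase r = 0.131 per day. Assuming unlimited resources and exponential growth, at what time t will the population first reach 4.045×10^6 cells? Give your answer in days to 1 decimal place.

Set N₀·e^(rt) = 4.045×10^6: e^(0.131·t) = 4.045×10^6/229600 = 17.618.
0.131·t = ln(17.618) = 2.8689, so t = 2.8689/0.131 = 21.9.

21.9 days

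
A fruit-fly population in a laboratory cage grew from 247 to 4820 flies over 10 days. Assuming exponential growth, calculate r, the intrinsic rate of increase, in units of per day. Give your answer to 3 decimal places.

0.297 per day

From N(t) = N₀·e^(rt): e^(r·10) = 4820/247 = 19.514.
r·10 = ln(19.514) = 2.9711, so r = 2.9711/10 = 0.29711.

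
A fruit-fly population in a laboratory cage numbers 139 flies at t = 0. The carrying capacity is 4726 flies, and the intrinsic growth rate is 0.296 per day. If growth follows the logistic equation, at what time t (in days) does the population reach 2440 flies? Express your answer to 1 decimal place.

A = (K − N₀)/N₀ = (4726 − 139)/139 = 33.
Solve 4726/(1 + 33·e^(−0.296t)) = 2440: 1 + 33·e^(−0.296t) = 1.9369, so e^(−0.296t) = 0.0283905.
−0.296·t = ln(0.0283905) = -3.5617, so t = 3.5617/0.296 = 12.033.

12.0 days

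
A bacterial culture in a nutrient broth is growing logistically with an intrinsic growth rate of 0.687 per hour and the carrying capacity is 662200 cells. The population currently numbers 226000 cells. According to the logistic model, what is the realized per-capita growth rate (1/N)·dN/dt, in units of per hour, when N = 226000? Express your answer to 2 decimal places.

0.45 per hour

(1/N)·dN/dt = r(1 − N/K) = 0.687 × (1 − 226000/662200).
= 0.687 × 0.65871 = 0.45254.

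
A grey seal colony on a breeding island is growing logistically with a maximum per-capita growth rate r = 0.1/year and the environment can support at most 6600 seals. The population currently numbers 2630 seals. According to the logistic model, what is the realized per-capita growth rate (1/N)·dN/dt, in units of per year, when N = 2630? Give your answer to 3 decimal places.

(1/N)·dN/dt = r(1 − N/K) = 0.1 × (1 − 2630/6600).
= 0.1 × 0.60152 = 0.060152.

0.060 per year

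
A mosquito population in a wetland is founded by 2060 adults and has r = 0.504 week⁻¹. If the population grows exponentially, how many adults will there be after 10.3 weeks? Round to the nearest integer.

370149 adults

N(t) = N₀·e^(rt) = 2060 × e^(0.504×10.3) = 2060 × e^5.191.
e^5.191 ≈ 179.68, so N ≈ 2060 × 179.68 = 370149.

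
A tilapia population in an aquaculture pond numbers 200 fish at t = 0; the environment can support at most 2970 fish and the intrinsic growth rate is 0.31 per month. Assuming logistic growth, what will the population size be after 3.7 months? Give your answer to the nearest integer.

A = (K − N₀)/N₀ = (2970 − 200)/200 = 13.85.
N(t) = K/(1 + A·e^(−rt)) = 2970/(1 + 13.85×e^(−0.31×3.7)).
e^(−1.147) = 0.31759; denominator = 1 + 13.85×0.31759 = 5.3986.
N = 2970/5.3986 = 550.143.

550 fish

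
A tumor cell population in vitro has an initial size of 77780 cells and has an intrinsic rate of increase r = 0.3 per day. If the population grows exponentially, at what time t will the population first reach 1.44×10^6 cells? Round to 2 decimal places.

9.73 days

Set N₀·e^(rt) = 1.44×10^6: e^(0.3·t) = 1.44×10^6/77780 = 18.514.
0.3·t = ln(18.514) = 2.9185, so t = 2.9185/0.3 = 9.7284.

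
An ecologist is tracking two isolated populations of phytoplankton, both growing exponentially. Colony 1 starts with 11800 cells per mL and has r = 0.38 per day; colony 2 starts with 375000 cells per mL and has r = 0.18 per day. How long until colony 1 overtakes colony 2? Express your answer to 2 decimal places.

17.29 days

Set 11800·e^(0.38t) = 375000·e^(0.18t).
e^((0.38 − 0.18)t) = 375000/11800 → e^(0.2·t) = 31.78.
0.2·t = ln(31.78) = 3.4588, so t = 3.4588/0.2 = 17.294.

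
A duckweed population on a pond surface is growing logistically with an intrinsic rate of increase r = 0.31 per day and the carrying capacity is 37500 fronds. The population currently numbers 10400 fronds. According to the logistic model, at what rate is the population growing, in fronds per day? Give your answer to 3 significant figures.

2330 fronds per day

dN/dt = rN(1 − N/K) = 0.31 × 10400 × (1 − 10400/37500).
1 − 10400/37500 = 0.72267; dN/dt = 0.31 × 10400 × 0.72267 = 2329.9.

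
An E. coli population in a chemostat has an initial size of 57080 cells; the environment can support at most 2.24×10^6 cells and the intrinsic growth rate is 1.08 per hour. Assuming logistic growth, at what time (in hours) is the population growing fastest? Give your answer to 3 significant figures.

Logistic growth is fastest at N = K/2 = 1.12×10^6.
A = (K − N₀)/N₀ = 38.243. Set K/(1 + A·e^(−rt)) = K/2 → A·e^(−rt) = 1.
e^(−1.08t) = 1/38.243 = 0.0261485, so t = ln(38.243)/1.08 = 3.644/1.08 = 3.374.

3.37 hours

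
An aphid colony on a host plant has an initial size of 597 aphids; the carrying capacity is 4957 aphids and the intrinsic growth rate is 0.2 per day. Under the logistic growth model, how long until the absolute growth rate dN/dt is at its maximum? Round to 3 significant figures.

9.94 days

Logistic growth is fastest at N = K/2 = 2478.5.
A = (K − N₀)/N₀ = 7.3032. Set K/(1 + A·e^(−rt)) = K/2 → A·e^(−rt) = 1.
e^(−0.2t) = 1/7.3032 = 0.136927, so t = ln(7.3032)/0.2 = 1.9883/0.2 = 9.9416.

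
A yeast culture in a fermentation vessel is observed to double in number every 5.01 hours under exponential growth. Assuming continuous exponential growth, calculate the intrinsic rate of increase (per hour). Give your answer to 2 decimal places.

r = ln(2)/t_d = 0.6931/5.01 = 0.13835.

0.14 per hour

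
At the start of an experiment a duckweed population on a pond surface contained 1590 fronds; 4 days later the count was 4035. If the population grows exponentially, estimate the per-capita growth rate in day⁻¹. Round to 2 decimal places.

0.23 per day

From N(t) = N₀·e^(rt): e^(r·4) = 4035/1590 = 2.5377.
r·4 = ln(2.5377) = 0.93127, so r = 0.93127/4 = 0.23282.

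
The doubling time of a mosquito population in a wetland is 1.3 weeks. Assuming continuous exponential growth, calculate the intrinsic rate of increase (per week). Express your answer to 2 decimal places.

0.53 per week

r = ln(2)/t_d = 0.6931/1.3 = 0.53319.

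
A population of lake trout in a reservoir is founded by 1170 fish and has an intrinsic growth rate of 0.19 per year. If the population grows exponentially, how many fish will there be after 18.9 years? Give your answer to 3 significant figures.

N(t) = N₀·e^(rt) = 1170 × e^(0.19×18.9) = 1170 × e^3.591.
e^3.591 ≈ 36.27, so N ≈ 1170 × 36.27 = 42436.3.

42400 fish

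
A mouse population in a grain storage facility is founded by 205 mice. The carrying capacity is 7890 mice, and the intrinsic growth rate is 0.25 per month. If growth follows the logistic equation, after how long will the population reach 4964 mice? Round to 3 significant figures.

A = (K − N₀)/N₀ = (7890 − 205)/205 = 37.488.
Solve 7890/(1 + 37.488·e^(−0.25t)) = 4964: 1 + 37.488·e^(−0.25t) = 1.5894, so e^(−0.25t) = 0.0157236.
−0.25·t = ln(0.0157236) = -4.1526, so t = 4.1526/0.25 = 16.61.

16.6 months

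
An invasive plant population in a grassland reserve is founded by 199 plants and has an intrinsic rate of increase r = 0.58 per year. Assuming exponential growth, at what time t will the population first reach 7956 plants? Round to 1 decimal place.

6.4 years

Set N₀·e^(rt) = 7956: e^(0.58·t) = 7956/199 = 39.98.
0.58·t = ln(39.98) = 3.6884, so t = 3.6884/0.58 = 6.3593.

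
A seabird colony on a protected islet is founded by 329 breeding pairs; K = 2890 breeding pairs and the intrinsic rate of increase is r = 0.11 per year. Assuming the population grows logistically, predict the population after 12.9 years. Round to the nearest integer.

A = (K − N₀)/N₀ = (2890 − 329)/329 = 7.7842.
N(t) = K/(1 + A·e^(−rt)) = 2890/(1 + 7.7842×e^(−0.11×12.9)).
e^(−1.419) = 0.24196; denominator = 1 + 7.7842×0.24196 = 2.8834.
N = 2890/2.8834 = 1002.28.

1002 breeding pairs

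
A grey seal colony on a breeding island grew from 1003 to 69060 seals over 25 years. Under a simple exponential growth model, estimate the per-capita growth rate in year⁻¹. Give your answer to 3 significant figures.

From N(t) = N₀·e^(rt): e^(r·25) = 69060/1003 = 68.853.
r·25 = ln(68.853) = 4.232, so r = 4.232/25 = 0.16928.

0.169 per year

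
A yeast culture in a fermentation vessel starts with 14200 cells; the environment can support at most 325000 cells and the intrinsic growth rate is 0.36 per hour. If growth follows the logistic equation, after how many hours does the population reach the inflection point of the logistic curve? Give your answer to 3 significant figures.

8.57 hours

Logistic growth is fastest at N = K/2 = 162500.
A = (K − N₀)/N₀ = 21.887. Set K/(1 + A·e^(−rt)) = K/2 → A·e^(−rt) = 1.
e^(−0.36t) = 1/21.887 = 0.0456885, so t = ln(21.887)/0.36 = 3.0859/0.36 = 8.572.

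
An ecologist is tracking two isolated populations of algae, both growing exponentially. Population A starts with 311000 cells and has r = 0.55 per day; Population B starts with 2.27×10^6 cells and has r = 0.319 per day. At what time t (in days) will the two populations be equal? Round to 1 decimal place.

Set 311000·e^(0.55t) = 2.27×10^6·e^(0.319t).
e^((0.55 − 0.319)t) = 2.27×10^6/311000 → e^(0.231·t) = 7.299.
0.231·t = ln(7.299) = 1.9877, so t = 1.9877/0.231 = 8.6049.

8.6 days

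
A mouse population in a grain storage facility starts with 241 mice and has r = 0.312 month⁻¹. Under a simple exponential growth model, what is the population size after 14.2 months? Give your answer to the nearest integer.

N(t) = N₀·e^(rt) = 241 × e^(0.312×14.2) = 241 × e^4.43.
e^4.43 ≈ 83.965, so N ≈ 241 × 83.965 = 20235.6.

20236 mice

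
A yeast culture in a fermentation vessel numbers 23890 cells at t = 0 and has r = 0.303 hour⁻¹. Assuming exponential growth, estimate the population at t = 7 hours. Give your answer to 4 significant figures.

199200 cells

N(t) = N₀·e^(rt) = 23890 × e^(0.303×7) = 23890 × e^2.121.
e^2.121 ≈ 8.3395, so N ≈ 23890 × 8.3395 = 199230.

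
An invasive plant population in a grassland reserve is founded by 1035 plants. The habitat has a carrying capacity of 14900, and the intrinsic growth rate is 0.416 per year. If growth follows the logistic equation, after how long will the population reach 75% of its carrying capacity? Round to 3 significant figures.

A = (K − N₀)/N₀ = (14900 − 1035)/1035 = 13.396.
Solve 14900/(1 + 13.396·e^(−0.416t)) = 11175: 1 + 13.396·e^(−0.416t) = 1.3333, so e^(−0.416t) = 0.0248828.
−0.416·t = ln(0.0248828) = -3.6936, so t = 3.6936/0.416 = 8.8788.

8.88 years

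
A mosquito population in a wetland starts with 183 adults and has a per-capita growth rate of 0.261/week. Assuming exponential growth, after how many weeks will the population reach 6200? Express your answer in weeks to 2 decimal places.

13.50 weeks

Set N₀·e^(rt) = 6200: e^(0.261·t) = 6200/183 = 33.88.
0.261·t = ln(33.88) = 3.5228, so t = 3.5228/0.261 = 13.497.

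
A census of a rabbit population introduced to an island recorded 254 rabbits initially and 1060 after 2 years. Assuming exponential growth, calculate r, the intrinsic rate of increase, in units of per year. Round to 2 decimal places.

0.71 per year

From N(t) = N₀·e^(rt): e^(r·2) = 1060/254 = 4.1732.
r·2 = ln(4.1732) = 1.4287, so r = 1.4287/2 = 0.71434.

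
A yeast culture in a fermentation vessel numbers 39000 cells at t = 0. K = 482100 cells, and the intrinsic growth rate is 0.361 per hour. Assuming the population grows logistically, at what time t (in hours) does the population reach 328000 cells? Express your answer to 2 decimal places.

A = (K − N₀)/N₀ = (482100 − 39000)/39000 = 11.362.
Solve 482100/(1 + 11.362·e^(−0.361t)) = 328000: 1 + 11.362·e^(−0.361t) = 1.4698, so e^(−0.361t) = 0.0413515.
−0.361·t = ln(0.0413515) = -3.1856, so t = 3.1856/0.361 = 8.8245.

8.82 hours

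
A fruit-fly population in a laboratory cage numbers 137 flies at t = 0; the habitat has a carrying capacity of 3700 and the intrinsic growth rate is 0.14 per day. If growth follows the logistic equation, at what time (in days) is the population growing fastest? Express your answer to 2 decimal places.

Logistic growth is fastest at N = K/2 = 1850.
A = (K − N₀)/N₀ = 26.007. Set K/(1 + A·e^(−rt)) = K/2 → A·e^(−rt) = 1.
e^(−0.14t) = 1/26.007 = 0.0384507, so t = ln(26.007)/0.14 = 3.2584/0.14 = 23.274.

23.27 days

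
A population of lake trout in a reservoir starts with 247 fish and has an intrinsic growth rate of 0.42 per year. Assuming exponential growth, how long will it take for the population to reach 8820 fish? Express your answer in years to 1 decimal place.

8.5 years

Set N₀·e^(rt) = 8820: e^(0.42·t) = 8820/247 = 35.709.
0.42·t = ln(35.709) = 3.5754, so t = 3.5754/0.42 = 8.5128.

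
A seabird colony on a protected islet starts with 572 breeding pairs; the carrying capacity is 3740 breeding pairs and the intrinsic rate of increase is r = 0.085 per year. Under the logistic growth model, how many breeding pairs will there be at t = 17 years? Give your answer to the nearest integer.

1622 breeding pairs

A = (K − N₀)/N₀ = (3740 − 572)/572 = 5.5385.
N(t) = K/(1 + A·e^(−rt)) = 3740/(1 + 5.5385×e^(−0.085×17)).
e^(−1.445) = 0.23575; denominator = 1 + 5.5385×0.23575 = 2.3057.
N = 3740/2.3057 = 1622.09.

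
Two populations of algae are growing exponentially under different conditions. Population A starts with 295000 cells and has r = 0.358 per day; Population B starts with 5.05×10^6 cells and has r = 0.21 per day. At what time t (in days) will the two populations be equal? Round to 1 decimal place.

19.2 days

Set 295000·e^(0.358t) = 5.05×10^6·e^(0.21t).
e^((0.358 − 0.21)t) = 5.05×10^6/295000 → e^(0.148·t) = 17.119.
0.148·t = ln(17.119) = 2.8402, so t = 2.8402/0.148 = 19.19.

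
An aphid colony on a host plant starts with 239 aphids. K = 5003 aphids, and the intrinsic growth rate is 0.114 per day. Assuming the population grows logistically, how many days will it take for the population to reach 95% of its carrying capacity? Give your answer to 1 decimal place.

52.1 days

A = (K − N₀)/N₀ = (5003 − 239)/239 = 19.933.
Solve 5003/(1 + 19.933·e^(−0.114t)) = 4752.85: 1 + 19.933·e^(−0.114t) = 1.0526, so e^(−0.114t) = 0.00264042.
−0.114·t = ln(0.00264042) = -5.9368, so t = 5.9368/0.114 = 52.077.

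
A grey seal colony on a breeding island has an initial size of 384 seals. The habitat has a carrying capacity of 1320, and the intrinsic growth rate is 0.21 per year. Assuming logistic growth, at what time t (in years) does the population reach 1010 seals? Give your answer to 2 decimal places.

9.87 years

A = (K − N₀)/N₀ = (1320 − 384)/384 = 2.4375.
Solve 1320/(1 + 2.4375·e^(−0.21t)) = 1010: 1 + 2.4375·e^(−0.21t) = 1.3069, so e^(−0.21t) = 0.12592.
−0.21·t = ln(0.12592) = -2.0721, so t = 2.0721/0.21 = 9.8672.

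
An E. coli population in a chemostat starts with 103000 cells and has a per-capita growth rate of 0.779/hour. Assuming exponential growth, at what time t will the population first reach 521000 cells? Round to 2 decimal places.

2.08 hours

Set N₀·e^(rt) = 521000: e^(0.779·t) = 521000/103000 = 5.0583.
0.779·t = ln(5.0583) = 1.621, so t = 1.621/0.779 = 2.0809.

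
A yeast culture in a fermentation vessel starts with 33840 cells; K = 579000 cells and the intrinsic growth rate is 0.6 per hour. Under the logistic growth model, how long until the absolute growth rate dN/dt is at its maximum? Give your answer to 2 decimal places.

Logistic growth is fastest at N = K/2 = 289500.
A = (K − N₀)/N₀ = 16.11. Set K/(1 + A·e^(−rt)) = K/2 → A·e^(−rt) = 1.
e^(−0.6t) = 1/16.11 = 0.0620735, so t = ln(16.11)/0.6 = 2.7794/0.6 = 4.6324.

4.63 hours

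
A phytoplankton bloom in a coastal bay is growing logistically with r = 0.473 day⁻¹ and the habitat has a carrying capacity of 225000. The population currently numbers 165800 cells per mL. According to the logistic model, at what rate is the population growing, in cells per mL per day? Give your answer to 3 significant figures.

20600 cells per mL per day

dN/dt = rN(1 − N/K) = 0.473 × 165800 × (1 − 165800/225000).
1 − 165800/225000 = 0.26311; dN/dt = 0.473 × 165800 × 0.26311 = 20634.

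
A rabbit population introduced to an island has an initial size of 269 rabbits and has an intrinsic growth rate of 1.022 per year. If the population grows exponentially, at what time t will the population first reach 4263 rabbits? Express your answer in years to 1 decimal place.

Set N₀·e^(rt) = 4263: e^(1.022·t) = 4263/269 = 15.848.
1.022·t = ln(15.848) = 2.763, so t = 2.763/1.022 = 2.7035.

2.7 years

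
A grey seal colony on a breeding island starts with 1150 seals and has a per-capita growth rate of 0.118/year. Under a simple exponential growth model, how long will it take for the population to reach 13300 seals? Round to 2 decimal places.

20.75 years

Set N₀·e^(rt) = 13300: e^(0.118·t) = 13300/1150 = 11.565.
0.118·t = ln(11.565) = 2.448, so t = 2.448/0.118 = 20.746.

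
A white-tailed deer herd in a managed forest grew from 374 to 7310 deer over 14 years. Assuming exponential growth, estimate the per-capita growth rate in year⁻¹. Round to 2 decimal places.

From N(t) = N₀·e^(rt): e^(r·14) = 7310/374 = 19.545.
r·14 = ln(19.545) = 2.9727, so r = 2.9727/14 = 0.21234.

0.21 per year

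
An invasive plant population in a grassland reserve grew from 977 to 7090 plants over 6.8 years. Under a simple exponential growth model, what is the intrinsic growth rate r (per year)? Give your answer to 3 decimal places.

0.291 per year

From N(t) = N₀·e^(rt): e^(r·6.8) = 7090/977 = 7.2569.
r·6.8 = ln(7.2569) = 1.982, so r = 1.982/6.8 = 0.29146.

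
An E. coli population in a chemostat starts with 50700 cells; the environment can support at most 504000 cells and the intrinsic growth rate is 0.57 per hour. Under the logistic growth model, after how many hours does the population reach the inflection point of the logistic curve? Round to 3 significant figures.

3.84 hours

Logistic growth is fastest at N = K/2 = 252000.
A = (K − N₀)/N₀ = 8.9408. Set K/(1 + A·e^(−rt)) = K/2 → A·e^(−rt) = 1.
e^(−0.57t) = 1/8.9408 = 0.111846, so t = ln(8.9408)/0.57 = 2.1906/0.57 = 3.8432.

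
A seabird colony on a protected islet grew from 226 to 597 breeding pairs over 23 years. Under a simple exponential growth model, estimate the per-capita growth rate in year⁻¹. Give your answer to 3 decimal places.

From N(t) = N₀·e^(rt): e^(r·23) = 597/226 = 2.6416.
r·23 = ln(2.6416) = 0.97138, so r = 0.97138/23 = 0.042234.

0.042 per year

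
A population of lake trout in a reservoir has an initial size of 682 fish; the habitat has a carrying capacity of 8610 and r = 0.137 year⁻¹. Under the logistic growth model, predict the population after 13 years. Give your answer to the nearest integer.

A = (K − N₀)/N₀ = (8610 − 682)/682 = 11.625.
N(t) = K/(1 + A·e^(−rt)) = 8610/(1 + 11.625×e^(−0.137×13)).
e^(−1.781) = 0.16847; denominator = 1 + 11.625×0.16847 = 2.9584.
N = 8610/2.9584 = 2910.36.

2910 fish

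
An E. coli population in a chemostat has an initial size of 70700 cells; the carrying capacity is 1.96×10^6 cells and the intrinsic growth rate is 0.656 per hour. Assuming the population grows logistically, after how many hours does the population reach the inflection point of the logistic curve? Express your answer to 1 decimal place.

Logistic growth is fastest at N = K/2 = 980000.
A = (K − N₀)/N₀ = 26.723. Set K/(1 + A·e^(−rt)) = K/2 → A·e^(−rt) = 1.
e^(−0.656t) = 1/26.723 = 0.0374213, so t = ln(26.723)/0.656 = 3.2855/0.656 = 5.0084.

5.0 hours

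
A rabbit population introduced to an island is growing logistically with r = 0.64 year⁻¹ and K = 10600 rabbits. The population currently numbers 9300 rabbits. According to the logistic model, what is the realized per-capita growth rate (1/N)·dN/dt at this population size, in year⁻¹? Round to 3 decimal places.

0.078 per year

(1/N)·dN/dt = r(1 − N/K) = 0.64 × (1 − 9300/10600).
= 0.64 × 0.12264 = 0.078491.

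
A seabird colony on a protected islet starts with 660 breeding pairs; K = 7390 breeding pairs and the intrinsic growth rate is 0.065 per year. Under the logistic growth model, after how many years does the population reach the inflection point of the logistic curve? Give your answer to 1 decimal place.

35.7 years

Logistic growth is fastest at N = K/2 = 3695.
A = (K − N₀)/N₀ = 10.197. Set K/(1 + A·e^(−rt)) = K/2 → A·e^(−rt) = 1.
e^(−0.065t) = 1/10.197 = 0.0980684, so t = ln(10.197)/0.065 = 2.3221/0.065 = 35.724.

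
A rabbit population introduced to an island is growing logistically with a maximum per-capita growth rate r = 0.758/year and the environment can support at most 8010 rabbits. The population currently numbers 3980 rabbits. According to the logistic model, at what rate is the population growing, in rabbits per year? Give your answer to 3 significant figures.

dN/dt = rN(1 − N/K) = 0.758 × 3980 × (1 − 3980/8010).
1 − 3980/8010 = 0.50312; dN/dt = 0.758 × 3980 × 0.50312 = 1517.8.

1520 rabbits per year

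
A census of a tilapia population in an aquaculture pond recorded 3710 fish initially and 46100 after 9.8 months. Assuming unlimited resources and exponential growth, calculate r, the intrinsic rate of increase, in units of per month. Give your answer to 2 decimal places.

0.26 per month

From N(t) = N₀·e^(rt): e^(r·9.8) = 46100/3710 = 12.426.
r·9.8 = ln(12.426) = 2.5198, so r = 2.5198/9.8 = 0.25712.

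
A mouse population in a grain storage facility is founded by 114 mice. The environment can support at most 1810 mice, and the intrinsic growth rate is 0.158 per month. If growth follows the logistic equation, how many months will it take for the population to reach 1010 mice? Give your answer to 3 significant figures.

18.6 months

A = (K − N₀)/N₀ = (1810 − 114)/114 = 14.877.
Solve 1810/(1 + 14.877·e^(−0.158t)) = 1010: 1 + 14.877·e^(−0.158t) = 1.7921, so e^(−0.158t) = 0.0532412.
−0.158·t = ln(0.0532412) = -2.9329, so t = 2.9329/0.158 = 18.563.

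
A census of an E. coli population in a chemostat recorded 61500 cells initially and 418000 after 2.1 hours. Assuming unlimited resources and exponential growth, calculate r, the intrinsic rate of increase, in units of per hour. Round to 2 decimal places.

0.91 per hour

From N(t) = N₀·e^(rt): e^(r·2.1) = 418000/61500 = 6.7967.
r·2.1 = ln(6.7967) = 1.9164, so r = 1.9164/2.1 = 0.91259.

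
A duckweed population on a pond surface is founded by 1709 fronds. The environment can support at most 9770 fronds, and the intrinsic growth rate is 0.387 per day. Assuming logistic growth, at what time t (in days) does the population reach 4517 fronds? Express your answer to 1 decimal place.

A = (K − N₀)/N₀ = (9770 − 1709)/1709 = 4.7168.
Solve 9770/(1 + 4.7168·e^(−0.387t)) = 4517: 1 + 4.7168·e^(−0.387t) = 2.1629, so e^(−0.387t) = 0.246553.
−0.387·t = ln(0.246553) = -1.4002, so t = 1.4002/0.387 = 3.618.

3.6 days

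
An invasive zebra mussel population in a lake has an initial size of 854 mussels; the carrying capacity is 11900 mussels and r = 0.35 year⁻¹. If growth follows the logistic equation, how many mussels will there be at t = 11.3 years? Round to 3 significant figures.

A = (K − N₀)/N₀ = (11900 − 854)/854 = 12.934.
N(t) = K/(1 + A·e^(−rt)) = 11900/(1 + 12.934×e^(−0.35×11.3)).
e^(−3.955) = 0.019159; denominator = 1 + 12.934×0.019159 = 1.2478.
N = 11900/1.2478 = 9536.74.

9540 mussels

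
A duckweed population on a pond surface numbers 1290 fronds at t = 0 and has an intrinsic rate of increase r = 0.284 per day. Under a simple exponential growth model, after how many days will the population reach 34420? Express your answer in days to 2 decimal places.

11.56 days

Set N₀·e^(rt) = 34420: e^(0.284·t) = 34420/1290 = 26.682.
0.284·t = ln(26.682) = 3.284, so t = 3.284/0.284 = 11.563.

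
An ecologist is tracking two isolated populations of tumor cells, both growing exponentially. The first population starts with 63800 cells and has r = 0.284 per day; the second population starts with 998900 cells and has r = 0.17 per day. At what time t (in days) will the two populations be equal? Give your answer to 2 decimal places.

Set 63800·e^(0.284t) = 998900·e^(0.17t).
e^((0.284 − 0.17)t) = 998900/63800 → e^(0.114·t) = 15.657.
0.114·t = ln(15.657) = 2.7509, so t = 2.7509/0.114 = 24.131.

24.13 days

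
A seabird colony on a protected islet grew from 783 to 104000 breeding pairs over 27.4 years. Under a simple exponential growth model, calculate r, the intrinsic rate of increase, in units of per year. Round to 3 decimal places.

0.178 per year

From N(t) = N₀·e^(rt): e^(r·27.4) = 104000/783 = 132.82.
r·27.4 = ln(132.82) = 4.889, so r = 4.889/27.4 = 0.17843.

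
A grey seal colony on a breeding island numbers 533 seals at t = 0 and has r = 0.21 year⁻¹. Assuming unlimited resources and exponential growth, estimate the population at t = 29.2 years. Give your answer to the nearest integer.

245370 seals

N(t) = N₀·e^(rt) = 533 × e^(0.21×29.2) = 533 × e^6.132.
e^6.132 ≈ 460.36, so N ≈ 533 × 460.36 = 245370.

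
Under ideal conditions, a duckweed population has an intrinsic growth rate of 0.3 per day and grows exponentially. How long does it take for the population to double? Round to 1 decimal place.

2.3 days

Doubling time t_d = ln(2)/r = 0.6931/0.3 = 2.3105.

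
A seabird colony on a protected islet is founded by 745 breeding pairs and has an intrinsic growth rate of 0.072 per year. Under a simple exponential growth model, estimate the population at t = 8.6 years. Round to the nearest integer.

1384 breeding pairs

N(t) = N₀·e^(rt) = 745 × e^(0.072×8.6) = 745 × e^0.6192.
e^0.6192 ≈ 1.8574, so N ≈ 745 × 1.8574 = 1383.79.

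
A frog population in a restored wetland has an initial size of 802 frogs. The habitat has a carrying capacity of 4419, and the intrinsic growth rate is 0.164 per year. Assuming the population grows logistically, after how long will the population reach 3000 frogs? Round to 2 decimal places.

A = (K − N₀)/N₀ = (4419 − 802)/802 = 4.51.
Solve 4419/(1 + 4.51·e^(−0.164t)) = 3000: 1 + 4.51·e^(−0.164t) = 1.473, so e^(−0.164t) = 0.104879.
−0.164·t = ln(0.104879) = -2.255, so t = 2.255/0.164 = 13.75.

13.75 years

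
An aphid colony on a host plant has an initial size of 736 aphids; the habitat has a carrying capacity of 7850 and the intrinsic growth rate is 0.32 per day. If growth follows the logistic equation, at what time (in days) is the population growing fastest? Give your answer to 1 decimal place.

7.1 days

Logistic growth is fastest at N = K/2 = 3925.
A = (K − N₀)/N₀ = 9.6658. Set K/(1 + A·e^(−rt)) = K/2 → A·e^(−rt) = 1.
e^(−0.32t) = 1/9.6658 = 0.103458, so t = ln(9.6658)/0.32 = 2.2686/0.32 = 7.0893.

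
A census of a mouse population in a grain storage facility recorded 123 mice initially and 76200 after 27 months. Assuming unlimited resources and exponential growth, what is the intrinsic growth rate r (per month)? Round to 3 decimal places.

0.238 per month

From N(t) = N₀·e^(rt): e^(r·27) = 76200/123 = 619.51.
r·27 = ln(619.51) = 6.4289, so r = 6.4289/27 = 0.23811.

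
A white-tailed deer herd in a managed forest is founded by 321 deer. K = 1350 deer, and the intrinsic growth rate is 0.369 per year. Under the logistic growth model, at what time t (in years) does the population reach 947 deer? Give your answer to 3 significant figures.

A = (K − N₀)/N₀ = (1350 − 321)/321 = 3.2056.
Solve 1350/(1 + 3.2056·e^(−0.369t)) = 947: 1 + 3.2056·e^(−0.369t) = 1.4256, so e^(−0.369t) = 0.132753.
−0.369·t = ln(0.132753) = -2.0193, so t = 2.0193/0.369 = 5.4723.

5.47 years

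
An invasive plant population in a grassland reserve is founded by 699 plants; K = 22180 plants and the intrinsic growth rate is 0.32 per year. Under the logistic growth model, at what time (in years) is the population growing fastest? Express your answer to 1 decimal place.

Logistic growth is fastest at N = K/2 = 11090.
A = (K − N₀)/N₀ = 30.731. Set K/(1 + A·e^(−rt)) = K/2 → A·e^(−rt) = 1.
e^(−0.32t) = 1/30.731 = 0.0325404, so t = ln(30.731)/0.32 = 3.4253/0.32 = 10.704.

10.7 years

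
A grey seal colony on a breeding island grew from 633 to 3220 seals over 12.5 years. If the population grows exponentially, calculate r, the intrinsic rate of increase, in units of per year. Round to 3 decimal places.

From N(t) = N₀·e^(rt): e^(r·12.5) = 3220/633 = 5.0869.
r·12.5 = ln(5.0869) = 1.6267, so r = 1.6267/12.5 = 0.13013.

0.130 per year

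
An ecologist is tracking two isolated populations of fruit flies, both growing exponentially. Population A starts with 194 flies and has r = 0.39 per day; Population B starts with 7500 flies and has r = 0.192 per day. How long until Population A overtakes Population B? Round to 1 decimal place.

18.5 days

Set 194·e^(0.39t) = 7500·e^(0.192t).
e^((0.39 − 0.192)t) = 7500/194 → e^(0.198·t) = 38.66.
0.198·t = ln(38.66) = 3.6548, so t = 3.6548/0.198 = 18.459.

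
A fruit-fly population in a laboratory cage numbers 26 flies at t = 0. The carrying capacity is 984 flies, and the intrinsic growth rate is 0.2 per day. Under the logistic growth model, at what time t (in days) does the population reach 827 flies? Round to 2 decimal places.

A = (K − N₀)/N₀ = (984 − 26)/26 = 36.846.
Solve 984/(1 + 36.846·e^(−0.2t)) = 827: 1 + 36.846·e^(−0.2t) = 1.1898, so e^(−0.2t) = 0.00515231.
−0.2·t = ln(0.00515231) = -5.2683, so t = 5.2683/0.2 = 26.342.

26.34 days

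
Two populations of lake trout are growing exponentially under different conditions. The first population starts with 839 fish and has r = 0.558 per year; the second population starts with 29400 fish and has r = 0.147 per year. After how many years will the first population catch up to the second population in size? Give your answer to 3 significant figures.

8.65 years

Set 839·e^(0.558t) = 29400·e^(0.147t).
e^((0.558 − 0.147)t) = 29400/839 → e^(0.411·t) = 35.042.
0.411·t = ln(35.042) = 3.5565, so t = 3.5565/0.411 = 8.6534.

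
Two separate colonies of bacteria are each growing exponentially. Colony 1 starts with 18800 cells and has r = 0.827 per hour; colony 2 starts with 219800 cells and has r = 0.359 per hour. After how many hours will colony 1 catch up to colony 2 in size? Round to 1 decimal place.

Set 18800·e^(0.827t) = 219800·e^(0.359t).
e^((0.827 − 0.359)t) = 219800/18800 → e^(0.468·t) = 11.691.
0.468·t = ln(11.691) = 2.4589, so t = 2.4589/0.468 = 5.254.

5.3 hours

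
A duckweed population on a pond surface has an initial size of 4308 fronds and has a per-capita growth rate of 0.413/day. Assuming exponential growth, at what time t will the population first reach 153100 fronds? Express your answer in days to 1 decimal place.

8.6 days

Set N₀·e^(rt) = 153100: e^(0.413·t) = 153100/4308 = 35.539.
0.413·t = ln(35.539) = 3.5706, so t = 3.5706/0.413 = 8.6456.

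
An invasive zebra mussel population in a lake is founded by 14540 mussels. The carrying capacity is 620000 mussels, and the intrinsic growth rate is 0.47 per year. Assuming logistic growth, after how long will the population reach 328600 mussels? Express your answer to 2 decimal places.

8.19 years

A = (K − N₀)/N₀ = (620000 − 14540)/14540 = 41.641.
Solve 620000/(1 + 41.641·e^(−0.47t)) = 328600: 1 + 41.641·e^(−0.47t) = 1.8868, so e^(−0.47t) = 0.0212961.
−0.47·t = ln(0.0212961) = -3.8492, so t = 3.8492/0.47 = 8.1898.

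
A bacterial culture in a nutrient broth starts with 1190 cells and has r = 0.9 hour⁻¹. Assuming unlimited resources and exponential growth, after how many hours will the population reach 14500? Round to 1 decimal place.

Set N₀·e^(rt) = 14500: e^(0.9·t) = 14500/1190 = 12.185.
0.9·t = ln(12.185) = 2.5002, so t = 2.5002/0.9 = 2.778.

2.8 hours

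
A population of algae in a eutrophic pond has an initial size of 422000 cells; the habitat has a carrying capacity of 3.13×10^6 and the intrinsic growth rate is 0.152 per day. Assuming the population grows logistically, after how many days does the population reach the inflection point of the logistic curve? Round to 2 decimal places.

Logistic growth is fastest at N = K/2 = 1.565×10^6.
A = (K − N₀)/N₀ = 6.4171. Set K/(1 + A·e^(−rt)) = K/2 → A·e^(−rt) = 1.
e^(−0.152t) = 1/6.4171 = 0.155835, so t = ln(6.4171)/0.152 = 1.859/0.152 = 12.23.

12.23 days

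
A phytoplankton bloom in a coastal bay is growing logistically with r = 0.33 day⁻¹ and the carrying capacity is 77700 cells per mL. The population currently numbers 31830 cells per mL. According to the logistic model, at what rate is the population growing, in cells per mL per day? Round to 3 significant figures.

6200 cells per mL per day

dN/dt = rN(1 − N/K) = 0.33 × 31830 × (1 − 31830/77700).
1 − 31830/77700 = 0.59035; dN/dt = 0.33 × 31830 × 0.59035 = 6201.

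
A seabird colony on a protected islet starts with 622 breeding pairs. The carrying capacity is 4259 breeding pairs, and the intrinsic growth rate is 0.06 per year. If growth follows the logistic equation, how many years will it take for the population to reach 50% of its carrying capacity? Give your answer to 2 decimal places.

A = (K − N₀)/N₀ = (4259 − 622)/622 = 5.8473.
Solve 4259/(1 + 5.8473·e^(−0.06t)) = 2129.5: 1 + 5.8473·e^(−0.06t) = 2, so e^(−0.06t) = 0.17102.
−0.06·t = ln(0.17102) = -1.766, so t = 1.766/0.06 = 29.433.

29.43 years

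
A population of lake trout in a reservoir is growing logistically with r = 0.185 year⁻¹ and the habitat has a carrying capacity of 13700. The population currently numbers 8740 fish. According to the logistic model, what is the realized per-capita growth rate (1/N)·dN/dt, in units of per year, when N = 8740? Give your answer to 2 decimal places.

(1/N)·dN/dt = r(1 − N/K) = 0.185 × (1 − 8740/13700).
= 0.185 × 0.36204 = 0.066978.

0.07 per year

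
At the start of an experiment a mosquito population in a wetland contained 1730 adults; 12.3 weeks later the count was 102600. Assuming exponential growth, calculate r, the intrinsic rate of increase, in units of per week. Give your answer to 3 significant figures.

From N(t) = N₀·e^(rt): e^(r·12.3) = 102600/1730 = 59.306.
r·12.3 = ln(59.306) = 4.0827, so r = 4.0827/12.3 = 0.33193.

0.332 per week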